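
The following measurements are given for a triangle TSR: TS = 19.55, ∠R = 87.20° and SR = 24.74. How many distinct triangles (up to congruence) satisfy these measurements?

SR·sin R = 24.74·sin(87.20°) ≈ 24.71.
Since TS = 19.55 < 24.71 = SR sin R, no triangle exists.

0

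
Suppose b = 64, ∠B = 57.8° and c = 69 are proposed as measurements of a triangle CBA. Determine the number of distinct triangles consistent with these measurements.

2

c·sin B = 69·sin(57.8°) ≈ 58.39.
Since c sin B < b < c (58.39 < 64 < 69), two triangles exist.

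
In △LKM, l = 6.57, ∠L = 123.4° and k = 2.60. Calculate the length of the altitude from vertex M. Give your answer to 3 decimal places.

h_M ≈ 2.171

Law of sines: sin K = k·sin L/l ≈ 0.33038.
Since l ≥ k, only the acute value applies: ∠K ≈ 19.29°.
Then ∠M = 180° − ∠L − ∠K ≈ 37.31°.
Law of sines gives m = l·sin M/sin L ≈ 4.7698.
Area = ½·l·k·sin M ≈ 5.1767.
The altitude from M has length 2·area/m ≈ 2.1706.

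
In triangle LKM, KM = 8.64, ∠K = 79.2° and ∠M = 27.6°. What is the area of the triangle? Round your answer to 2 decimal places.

17.74

The third angle is ∠L = 180° − ∠K − ∠M = 73.20°.
Law of sines: ML = KM·sin K/sin L ≈ 8.8653.
Law of sines: LK = KM·sin M/sin L ≈ 4.1813.
Area = ½·KM·ML·sin M ≈ 17.743.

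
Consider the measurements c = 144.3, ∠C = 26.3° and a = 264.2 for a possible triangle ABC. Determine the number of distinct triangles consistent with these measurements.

2

a·sin C = 264.2·sin(26.3°) ≈ 117.1.
Since a sin C < c < a (117.1 < 144.3 < 264.2), two triangles exist.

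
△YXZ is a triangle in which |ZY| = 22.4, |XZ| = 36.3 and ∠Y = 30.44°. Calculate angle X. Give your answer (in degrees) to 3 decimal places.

Law of sines: sin X = |ZY|·sin Y/|XZ| ≈ 0.31263.
Since |XZ| ≥ |ZY|, only the acute value applies: ∠X ≈ 18.22°.
Then ∠Z = 180° − ∠Y − ∠X ≈ 131.34°.

∠X ≈ 18.218°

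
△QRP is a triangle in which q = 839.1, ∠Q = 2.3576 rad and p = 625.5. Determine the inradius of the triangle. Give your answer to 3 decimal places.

68.864

Law of sines: sin P = p·sin Q/q ≈ 0.52637.
Since q ≥ p, only the acute value applies: ∠P ≈ 0.5543 rad.
Then ∠R = π − ∠Q − ∠P ≈ 0.2297 rad.
Law of sines gives r = q·sin R/sin Q ≈ 270.54.
Area = ½·q·p·sin R ≈ 59744.
Semiperimeter s = (839.1+270.54+625.5)/2 = 867.57.
Inradius = area/s = 59744/867.57 ≈ 68.864.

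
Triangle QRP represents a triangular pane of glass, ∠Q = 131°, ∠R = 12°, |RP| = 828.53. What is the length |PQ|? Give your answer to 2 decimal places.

The third angle is ∠P = 180° − ∠Q − ∠R = 37.00°.
Law of sines: |PQ| = |RP|·sin R/sin Q ≈ 228.25.

228.25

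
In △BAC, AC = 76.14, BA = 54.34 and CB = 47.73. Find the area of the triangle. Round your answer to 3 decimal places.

area ≈ 1289.073

Semiperimeter s = (76.14 + 47.73 + 54.34)/2 = 89.105.
Heron's formula: area = √(89.105·12.965·41.375·34.765) ≈ 1289.1.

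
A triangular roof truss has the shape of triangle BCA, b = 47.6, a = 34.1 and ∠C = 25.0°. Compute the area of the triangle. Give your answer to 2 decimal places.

area ≈ 342.99

Area = ½·a·b·sin C ≈ 342.99.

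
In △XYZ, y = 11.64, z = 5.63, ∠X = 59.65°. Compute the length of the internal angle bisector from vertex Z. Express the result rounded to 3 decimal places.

10.444

By the law of cosines, x² = y² + z² − 2·y·z·cos X = 100.96, so x ≈ 10.048.
Law of cosines again: cos Z = (x² + y² − z²)/(2·x·y) ≈ 0.87533, so ∠Z ≈ 28.92°.
The bisector from Z has length 2·x·y·cos(∠Z/2)/(x+y) ≈ 10.444.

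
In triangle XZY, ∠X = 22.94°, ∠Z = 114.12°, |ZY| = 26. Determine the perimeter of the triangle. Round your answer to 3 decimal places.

The third angle is ∠Y = 180° − ∠X − ∠Z = 42.94°.
Law of sines: |YX| = |ZY|·sin Z/sin X ≈ 60.882.
Law of sines: |XZ| = |ZY|·sin Y/sin X ≈ 45.443.
Semiperimeter s = (26+60.882+45.443)/2 = 66.163.
Perimeter = 26 + 60.882 + 45.443 = 132.33.

perimeter ≈ 132.325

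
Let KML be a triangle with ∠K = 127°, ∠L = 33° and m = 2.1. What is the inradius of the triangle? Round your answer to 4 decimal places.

The third angle is ∠M = 180° − ∠L − ∠K = 20.00°.
Law of sines: k = m·sin K/sin M ≈ 4.9036.
Law of sines: l = m·sin L/sin M ≈ 3.3441.
Area = ½·m·k·sin L ≈ 2.8042.
Semiperimeter s = (4.9036+2.1+3.3441)/2 = 5.1738.
Inradius = area/s = 2.8042/5.1738 ≈ 0.542.

0.5420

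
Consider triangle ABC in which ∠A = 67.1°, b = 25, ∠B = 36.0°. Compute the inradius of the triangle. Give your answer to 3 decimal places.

9.034

The third angle is ∠C = 180° − ∠A − ∠B = 76.90°.
Law of sines: a = b·sin A/sin B ≈ 39.18.
Law of sines: c = b·sin C/sin B ≈ 41.426.
Area = ½·b·a·sin C ≈ 477.01.
Semiperimeter s = (39.18+25+41.426)/2 = 52.803.
Inradius = area/s = 477.01/52.803 ≈ 9.0337.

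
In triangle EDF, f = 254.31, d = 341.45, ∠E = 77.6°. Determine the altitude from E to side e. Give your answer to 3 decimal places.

By the law of cosines, e² = d² + f² − 2·d·f·cos E = 1.4397e+05, so e ≈ 379.43.
Area = ½·d·f·sin E ≈ 42404.
The altitude from E has length 2·area/e ≈ 223.51.

223.514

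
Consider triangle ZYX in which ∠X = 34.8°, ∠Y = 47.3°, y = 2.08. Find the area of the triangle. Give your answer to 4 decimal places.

The third angle is ∠Z = 180° − ∠Y − ∠X = 97.90°.
Law of sines: z = y·sin Z/sin Y ≈ 2.8034.
Law of sines: x = y·sin X/sin Y ≈ 1.6153.
Area = ½·y·z·sin X ≈ 1.6639.

1.6639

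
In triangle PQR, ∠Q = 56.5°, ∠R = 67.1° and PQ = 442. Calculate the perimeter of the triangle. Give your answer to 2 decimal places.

1241.76

The third angle is ∠P = 180° − ∠Q − ∠R = 56.40°.
Law of sines: QR = PQ·sin P/sin R ≈ 399.65.
Law of sines: RP = PQ·sin Q/sin R ≈ 400.11.
Semiperimeter s = (399.65+400.11+442)/2 = 620.88.
Perimeter = 399.65 + 400.11 + 442 = 1241.8.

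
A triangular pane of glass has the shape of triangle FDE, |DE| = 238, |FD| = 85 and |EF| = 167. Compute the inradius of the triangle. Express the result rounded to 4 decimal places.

Semiperimeter s = (238 + 167 + 85)/2 = 245.
Heron's formula: area = √(245·7·78·160) ≈ 4626.4.
Inradius = area/s = 4626.4/245 ≈ 18.883.

18.8831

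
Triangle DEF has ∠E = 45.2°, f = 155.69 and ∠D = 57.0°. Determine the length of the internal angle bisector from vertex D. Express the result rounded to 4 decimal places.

The third angle is ∠F = 180° − ∠D − ∠E = 77.80°.
Law of sines: d = f·sin D/sin F ≈ 133.59.
Law of sines: e = f·sin E/sin F ≈ 113.03.
The bisector from D has length 2·e·f·cos(∠D/2)/(e+f) ≈ 115.1.

t_D ≈ 115.0995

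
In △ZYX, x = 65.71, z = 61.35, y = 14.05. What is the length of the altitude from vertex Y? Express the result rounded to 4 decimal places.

Semiperimeter s = (61.35 + 14.05 + 65.71)/2 = 70.555.
Heron's formula: area = √(70.555·9.205·56.505·4.845) ≈ 421.66.
The altitude from Y has length 2·area/y ≈ 60.023.

h_Y ≈ 60.0233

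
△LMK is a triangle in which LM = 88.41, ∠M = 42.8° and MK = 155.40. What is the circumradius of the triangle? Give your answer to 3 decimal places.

R ≈ 79.953

By the law of cosines, KL² = LM² + MK² − 2·LM·MK·cos M = 11804, so KL ≈ 108.65.
Area = ½·LM·MK·sin M ≈ 4667.4.
Circumradius = KL/(2 sin M) ≈ 79.953.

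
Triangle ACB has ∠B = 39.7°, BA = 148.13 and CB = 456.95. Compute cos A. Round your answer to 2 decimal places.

By the law of cosines, AC² = CB² + BA² − 2·CB·BA·cos B = 1.2659e+05, so AC ≈ 355.79.
Law of cosines again: cos A = (BA² + AC² − CB²)/(2·BA·AC) ≈ -0.57182, so ∠A ≈ 124.88°.

-0.57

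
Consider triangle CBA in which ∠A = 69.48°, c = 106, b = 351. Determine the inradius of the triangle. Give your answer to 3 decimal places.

By the law of cosines, a² = c² + b² − 2·c·b·cos A = 1.0835e+05, so a ≈ 329.17.
Area = ½·c·b·sin A ≈ 17423.
Semiperimeter s = (106+351+329.17)/2 = 393.09.
Inradius = area/s = 17423/393.09 ≈ 44.323.

r ≈ 44.323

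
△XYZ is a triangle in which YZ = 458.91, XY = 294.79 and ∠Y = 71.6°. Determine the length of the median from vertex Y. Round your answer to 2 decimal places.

m_Y ≈ 309.40

By the law of cosines, ZX² = XY² + YZ² − 2·XY·YZ·cos Y = 2.121e+05, so ZX ≈ 460.54.
Median from Y: ½√(2·XY² + 2·YZ² − ZX²) ≈ 309.4.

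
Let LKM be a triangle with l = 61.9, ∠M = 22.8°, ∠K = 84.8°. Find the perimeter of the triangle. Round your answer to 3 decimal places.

The third angle is ∠L = 180° − ∠K − ∠M = 72.40°.
Law of sines: k = l·sin K/sin L ≈ 64.673.
Law of sines: m = l·sin M/sin L ≈ 25.165.
Semiperimeter s = (61.9+64.673+25.165)/2 = 75.869.
Perimeter = 61.9 + 64.673 + 25.165 = 151.74.

perimeter ≈ 151.738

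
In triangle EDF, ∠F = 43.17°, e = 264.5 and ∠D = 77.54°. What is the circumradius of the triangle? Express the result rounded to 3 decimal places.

R ≈ 153.821

The third angle is ∠E = 180° − ∠D − ∠F = 59.29°.
Law of sines: d = e·sin D/sin E ≈ 300.4.
Law of sines: f = e·sin F/sin E ≈ 210.48.
Circumradius = e/(2 sin E) ≈ 153.82.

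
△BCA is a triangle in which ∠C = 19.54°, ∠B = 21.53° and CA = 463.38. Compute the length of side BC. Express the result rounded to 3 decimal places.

829.540

The third angle is ∠A = 180° − ∠B − ∠C = 138.93°.
Law of sines: BC = CA·sin A/sin B ≈ 829.54.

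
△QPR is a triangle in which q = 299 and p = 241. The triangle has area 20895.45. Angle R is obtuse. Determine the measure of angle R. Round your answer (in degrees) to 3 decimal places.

144.553

From area = ½·q·p·sin R, we get sin R = 2·area/(q·p) ≈ 0.57995.
Taking the obtuse solution, ∠R ≈ 144.55°.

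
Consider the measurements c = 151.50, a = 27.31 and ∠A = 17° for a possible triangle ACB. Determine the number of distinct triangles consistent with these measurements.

c·sin A = 151.50·sin(17°) ≈ 44.29.
Since a = 27.31 < 44.29 = c sin A, no triangle exists.

0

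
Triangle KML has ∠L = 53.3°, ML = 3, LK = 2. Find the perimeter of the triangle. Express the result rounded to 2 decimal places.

By the law of cosines, KM² = ML² + LK² − 2·ML·LK·cos L = 5.8285, so KM ≈ 2.4142.
Semiperimeter s = (3+2+2.4142)/2 = 3.7071.
Perimeter = 3 + 2 + 2.4142 = 7.4142.

perimeter ≈ 7.41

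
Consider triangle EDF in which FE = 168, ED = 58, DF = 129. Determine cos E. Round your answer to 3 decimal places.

By the law of cosines, cos E = (FE² + ED² − DF²) / (2·FE·ED) ≈ 0.76698, so ∠E ≈ 0.697 rad.

0.767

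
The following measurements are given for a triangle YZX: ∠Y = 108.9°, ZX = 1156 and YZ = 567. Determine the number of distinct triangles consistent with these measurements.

YZ·sin Y = 567·sin(108.9°) ≈ 536.4.
Since ∠Y is not acute, a triangle exists only if ZX > YZ; here ZX > YZ, so there is exactly one triangle.

1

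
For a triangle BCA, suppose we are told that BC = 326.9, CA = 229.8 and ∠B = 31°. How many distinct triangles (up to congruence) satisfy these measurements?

BC·sin B = 326.9·sin(31°) ≈ 168.4.
Since BC sin B < CA < BC (168.4 < 229.8 < 326.9), two triangles exist.

2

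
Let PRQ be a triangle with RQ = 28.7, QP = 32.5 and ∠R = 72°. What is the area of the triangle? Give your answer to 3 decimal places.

area ≈ 361.801

Law of sines: sin P = RQ·sin R/QP ≈ 0.83986.
Since QP ≥ RQ, only the acute value applies: ∠P ≈ 57.12°.
Then ∠Q = 180° − ∠R − ∠P ≈ 50.88°.
Law of sines gives PR = QP·sin Q/sin R ≈ 26.51.
Area = ½·QP·RQ·sin Q ≈ 361.8.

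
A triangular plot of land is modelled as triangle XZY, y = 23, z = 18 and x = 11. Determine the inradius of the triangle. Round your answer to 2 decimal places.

Semiperimeter s = (11 + 18 + 23)/2 = 26.
Heron's formula: area = √(26·15·8·3) ≈ 96.747.
Inradius = area/s = 96.747/26 ≈ 3.721.

3.72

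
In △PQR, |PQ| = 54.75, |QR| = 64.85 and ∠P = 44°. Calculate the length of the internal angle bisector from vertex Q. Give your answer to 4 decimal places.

Law of sines: sin R = |PQ|·sin P/|QR| ≈ 0.58647.
Since |QR| ≥ |PQ|, only the acute value applies: ∠R ≈ 35.91°.
Then ∠Q = 180° − ∠P − ∠R ≈ 100.09°.
Law of sines gives |RP| = |QR|·sin Q/sin P ≈ 91.91.
The bisector from Q has length 2·|PQ|·|QR|·cos(∠Q/2)/(|PQ|+|QR|) ≈ 38.128.

t_Q ≈ 38.1276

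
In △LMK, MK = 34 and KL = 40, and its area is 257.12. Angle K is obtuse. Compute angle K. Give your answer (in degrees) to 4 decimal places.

From area = ½·MK·KL·sin K, we get sin K = 2·area/(MK·KL) ≈ 0.37812.
Taking the obtuse solution, ∠K ≈ 157.78°.

∠K ≈ 157.7829°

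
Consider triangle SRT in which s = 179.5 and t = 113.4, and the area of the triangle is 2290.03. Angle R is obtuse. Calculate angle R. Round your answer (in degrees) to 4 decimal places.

From area = ½·t·s·sin R, we get sin R = 2·area/(t·s) ≈ 0.22501.
Taking the obtuse solution, ∠R ≈ 167.00°.

166.9968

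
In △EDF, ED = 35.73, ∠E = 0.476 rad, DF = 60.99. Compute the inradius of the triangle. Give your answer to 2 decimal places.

7.91

Law of sines: sin F = ED·sin E/DF ≈ 0.26845.
Since DF ≥ ED, only the acute value applies: ∠F ≈ 0.272 rad.
Then ∠D = π − ∠E − ∠F ≈ 2.394 rad.
Law of sines gives FE = DF·sin D/sin E ≈ 90.509.
Area = ½·DF·ED·sin D ≈ 740.93.
Semiperimeter s = (60.99+90.509+35.73)/2 = 93.615.
Inradius = area/s = 740.93/93.615 ≈ 7.9147.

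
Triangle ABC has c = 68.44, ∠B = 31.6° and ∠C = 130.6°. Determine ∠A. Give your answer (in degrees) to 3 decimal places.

∠A ≈ 17.800°

The third angle is ∠A = 180° − ∠B − ∠C = 17.80°.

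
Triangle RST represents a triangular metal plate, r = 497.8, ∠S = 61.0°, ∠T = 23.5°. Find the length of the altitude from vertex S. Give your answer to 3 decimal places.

The third angle is ∠R = 180° − ∠S − ∠T = 95.50°.
Law of sines: s = r·sin S/sin R ≈ 437.4.
Law of sines: t = r·sin T/sin R ≈ 199.42.
Area = ½·r·s·sin T ≈ 43411.
The altitude from S has length 2·area/s ≈ 198.5.

h_S ≈ 198.497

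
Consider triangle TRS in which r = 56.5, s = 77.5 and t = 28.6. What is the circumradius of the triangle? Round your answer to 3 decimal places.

49.271

By the law of cosines, cos T = (r² + s² − t²) / (2·r·s) ≈ 0.95696, so ∠T ≈ 16.87°.
Circumradius = t/(2 sin T) ≈ 49.271.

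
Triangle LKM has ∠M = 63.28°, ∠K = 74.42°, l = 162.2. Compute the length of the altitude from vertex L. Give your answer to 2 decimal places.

h_L ≈ 207.36

The third angle is ∠L = 180° − ∠K − ∠M = 42.30°.
Law of sines: k = l·sin K/sin L ≈ 232.15.
Law of sines: m = l·sin M/sin L ≈ 215.27.
Area = ½·l·k·sin M ≈ 16817.
The altitude from L has length 2·area/l ≈ 207.36.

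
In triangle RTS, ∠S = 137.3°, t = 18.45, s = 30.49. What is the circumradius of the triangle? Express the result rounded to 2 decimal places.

Law of sines: sin T = t·sin S/s ≈ 0.41037.
Since s ≥ t, only the acute value applies: ∠T ≈ 24.23°.
Then ∠R = 180° − ∠S − ∠T ≈ 18.47°.
Law of sines gives r = s·sin R/sin S ≈ 14.245.
Circumradius = s/(2 sin S) ≈ 22.48.

22.48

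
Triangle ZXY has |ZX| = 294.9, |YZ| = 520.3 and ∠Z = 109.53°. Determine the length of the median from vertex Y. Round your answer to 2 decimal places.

m_Y ≈ 586.30

By the law of cosines, |XY|² = |YZ|² + |ZX|² − 2·|YZ|·|ZX|·cos Z = 4.6027e+05, so |XY| ≈ 678.43.
Median from Y: ½√(2·|XY|² + 2·|YZ|² − |ZX|²) ≈ 586.3.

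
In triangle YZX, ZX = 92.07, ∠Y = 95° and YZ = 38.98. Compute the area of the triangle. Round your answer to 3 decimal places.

1554.881

Law of sines: sin X = YZ·sin Y/ZX ≈ 0.42176.
Since ZX ≥ YZ, only the acute value applies: ∠X ≈ 24.95°.
Then ∠Z = 180° − ∠Y − ∠X ≈ 60.05°.
Law of sines gives XY = ZX·sin Z/sin Y ≈ 80.083.
Area = ½·ZX·YZ·sin Z ≈ 1554.9.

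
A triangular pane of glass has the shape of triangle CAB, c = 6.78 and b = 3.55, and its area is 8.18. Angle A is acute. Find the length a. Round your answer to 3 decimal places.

4.823

From area = ½·b·c·sin A, we get sin A = 2·area/(b·c) ≈ 0.67971.
Taking the acute solution, ∠A ≈ 42.82°.
Law of cosines then gives a ≈ 4.8231.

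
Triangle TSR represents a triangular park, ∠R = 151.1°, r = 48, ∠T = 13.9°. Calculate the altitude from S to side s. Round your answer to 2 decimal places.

The third angle is ∠S = 180° − ∠R − ∠T = 15.00°.
Law of sines: t = r·sin T/sin R ≈ 23.86.
Law of sines: s = r·sin S/sin R ≈ 25.706.
Area = ½·r·t·sin S ≈ 148.21.
The altitude from S has length 2·area/s ≈ 11.531.

h_S ≈ 11.53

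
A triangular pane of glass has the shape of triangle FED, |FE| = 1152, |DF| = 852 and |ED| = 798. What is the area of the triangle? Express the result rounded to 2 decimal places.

339831.45

Semiperimeter s = (798 + 852 + 1152)/2 = 1401.
Heron's formula: area = √(1401·603·549·249) ≈ 3.3983e+05.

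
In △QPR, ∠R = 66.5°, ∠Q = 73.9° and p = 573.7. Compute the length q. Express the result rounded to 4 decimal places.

864.7290

The third angle is ∠P = 180° − ∠R − ∠Q = 39.60°.
Law of sines: q = p·sin Q/sin P ≈ 864.73.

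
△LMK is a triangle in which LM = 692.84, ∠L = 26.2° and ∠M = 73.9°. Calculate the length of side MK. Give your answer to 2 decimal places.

310.71

The third angle is ∠K = 180° − ∠L − ∠M = 79.90°.
Law of sines: MK = LM·sin L/sin K ≈ 310.71.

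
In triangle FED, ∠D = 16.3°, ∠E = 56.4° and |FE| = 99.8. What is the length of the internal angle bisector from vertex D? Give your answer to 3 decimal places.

The third angle is ∠F = 180° − ∠E − ∠D = 107.30°.
Law of sines: |ED| = |FE|·sin F/sin D ≈ 339.5.
Law of sines: |DF| = |FE|·sin E/sin D ≈ 296.17.
The bisector from D has length 2·|ED|·|DF|·cos(∠D/2)/(|ED|+|DF|) ≈ 313.16.

313.162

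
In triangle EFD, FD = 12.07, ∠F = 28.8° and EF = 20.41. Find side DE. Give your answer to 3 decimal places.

By the law of cosines, DE² = EF² + FD² − 2·EF·FD·cos F = 130.5, so DE ≈ 11.424.

11.424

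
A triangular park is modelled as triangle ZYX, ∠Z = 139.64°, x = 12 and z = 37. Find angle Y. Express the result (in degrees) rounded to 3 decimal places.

Law of sines: sin X = x·sin Z/z ≈ 0.21003.
Since z ≥ x, only the acute value applies: ∠X ≈ 12.12°.
Then ∠Y = 180° − ∠Z − ∠X ≈ 28.24°.

28.236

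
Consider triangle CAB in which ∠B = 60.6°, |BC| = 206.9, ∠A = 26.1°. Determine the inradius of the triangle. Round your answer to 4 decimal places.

The third angle is ∠C = 180° − ∠A − ∠B = 93.30°.
Law of sines: |AB| = |BC|·sin C/sin A ≈ 469.51.
Law of sines: |CA| = |BC|·sin B/sin A ≈ 409.73.
Area = ½·|BC|·|AB|·sin B ≈ 42316.
Semiperimeter s = (469.51+206.9+409.73)/2 = 543.07.
Inradius = area/s = 42316/543.07 ≈ 77.92.

r ≈ 77.9197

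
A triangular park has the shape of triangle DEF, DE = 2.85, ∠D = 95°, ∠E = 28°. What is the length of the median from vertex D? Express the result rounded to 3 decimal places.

1.571

The third angle is ∠F = 180° − ∠D − ∠E = 57.00°.
Law of sines: EF = DE·sin D/sin F ≈ 3.3853.
Law of sines: FD = DE·sin E/sin F ≈ 1.5954.
Median from D: ½√(2·FD² + 2·DE² − EF²) ≈ 1.5712.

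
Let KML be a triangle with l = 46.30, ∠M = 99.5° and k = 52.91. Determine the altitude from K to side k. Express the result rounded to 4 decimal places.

By the law of cosines, m² = l² + k² − 2·l·k·cos M = 5751.8, so m ≈ 75.841.
Area = ½·l·k·sin M ≈ 1208.1.
The altitude from K has length 2·area/k ≈ 45.665.

45.6650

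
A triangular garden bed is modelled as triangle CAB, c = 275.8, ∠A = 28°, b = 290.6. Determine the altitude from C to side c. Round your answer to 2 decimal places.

136.43

By the law of cosines, a² = b² + c² − 2·b·c·cos A = 18982, so a ≈ 137.78.
Area = ½·b·c·sin A ≈ 18813.
The altitude from C has length 2·area/c ≈ 136.43.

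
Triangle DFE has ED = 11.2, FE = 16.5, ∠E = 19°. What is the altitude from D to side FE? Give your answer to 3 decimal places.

h_D ≈ 3.646

By the law of cosines, DF² = FE² + ED² − 2·FE·ED·cos E = 48.226, so DF ≈ 6.9445.
Area = ½·FE·ED·sin E ≈ 30.082.
The altitude from D has length 2·area/FE ≈ 3.6464.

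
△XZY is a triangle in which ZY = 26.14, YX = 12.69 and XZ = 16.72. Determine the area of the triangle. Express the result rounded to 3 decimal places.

87.024

Semiperimeter s = (26.14 + 12.69 + 16.72)/2 = 27.775.
Heron's formula: area = √(27.775·1.635·15.085·11.055) ≈ 87.024.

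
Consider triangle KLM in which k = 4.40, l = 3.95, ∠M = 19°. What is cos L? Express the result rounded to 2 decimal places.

By the law of cosines, m² = k² + l² − 2·k·l·cos M = 2.0963, so m ≈ 1.4479.
Law of cosines again: cos L = (m² + k² − l²)/(2·m·k) ≈ 0.45944, so ∠L ≈ 62.65°.

0.46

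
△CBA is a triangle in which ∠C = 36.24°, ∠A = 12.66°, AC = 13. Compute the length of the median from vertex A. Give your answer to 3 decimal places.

The third angle is ∠B = 180° − ∠A − ∠C = 131.10°.
Law of sines: BA = AC·sin C/sin B ≈ 10.198.
Law of sines: CB = AC·sin A/sin B ≈ 3.7809.
Median from A: ½√(2·BA² + 2·AC² − CB²) ≈ 11.53.

m_A ≈ 11.530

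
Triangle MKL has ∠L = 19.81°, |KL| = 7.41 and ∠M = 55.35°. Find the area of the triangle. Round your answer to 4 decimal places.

The third angle is ∠K = 180° − ∠L − ∠M = 104.84°.
Law of sines: |LM| = |KL|·sin K/sin M ≈ 8.7071.
Law of sines: |MK| = |KL|·sin L/sin M ≈ 3.0527.
Area = ½·|KL|·|LM|·sin L ≈ 10.933.

area ≈ 10.9330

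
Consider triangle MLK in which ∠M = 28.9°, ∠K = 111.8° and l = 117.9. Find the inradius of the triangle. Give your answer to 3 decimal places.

25.868

The third angle is ∠L = 180° − ∠K − ∠M = 39.30°.
Law of sines: m = l·sin M/sin L ≈ 89.96.
Law of sines: k = l·sin K/sin L ≈ 172.83.
Area = ½·l·m·sin K ≈ 4923.9.
Semiperimeter s = (89.96+117.9+172.83)/2 = 190.35.
Inradius = area/s = 4923.9/190.35 ≈ 25.868.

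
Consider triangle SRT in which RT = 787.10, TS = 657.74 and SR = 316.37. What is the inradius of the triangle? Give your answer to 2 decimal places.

115.55

Semiperimeter s = (787.1 + 657.74 + 316.37)/2 = 880.61.
Heron's formula: area = √(880.61·93.505·222.87·564.24) ≈ 1.0176e+05.
Inradius = area/s = 1.0176e+05/880.61 ≈ 115.55.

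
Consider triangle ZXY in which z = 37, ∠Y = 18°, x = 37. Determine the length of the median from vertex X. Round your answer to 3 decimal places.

m_X ≈ 20.230

By the law of cosines, y² = z² + x² − 2·z·x·cos Y = 134.01, so y ≈ 11.576.
Median from X: ½√(2·y² + 2·z² − x²) ≈ 20.23.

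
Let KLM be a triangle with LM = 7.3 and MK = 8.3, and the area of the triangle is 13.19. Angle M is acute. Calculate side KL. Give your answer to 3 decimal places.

From area = ½·LM·MK·sin M, we get sin M = 2·area/(LM·MK) ≈ 0.43539.
Taking the acute solution, ∠M ≈ 25.81°.
Law of cosines then gives KL ≈ 3.6178.

3.618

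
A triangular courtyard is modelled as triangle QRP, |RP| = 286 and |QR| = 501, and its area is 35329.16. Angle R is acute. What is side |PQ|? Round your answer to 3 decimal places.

From area = ½·|QR|·|RP|·sin R, we get sin R = 2·area/(|QR|·|RP|) ≈ 0.49313.
Taking the acute solution, ∠R ≈ 29.55°.
Law of cosines then gives |PQ| ≈ 288.95.

288.949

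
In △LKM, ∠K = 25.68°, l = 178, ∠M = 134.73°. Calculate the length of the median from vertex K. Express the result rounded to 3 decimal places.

m_K ≈ 271.542

The third angle is ∠L = 180° − ∠K − ∠M = 19.59°.
Law of sines: k = l·sin K/sin L ≈ 230.06.
Law of sines: m = l·sin M/sin L ≈ 377.16.
Median from K: ½√(2·m² + 2·l² − k²) ≈ 271.54.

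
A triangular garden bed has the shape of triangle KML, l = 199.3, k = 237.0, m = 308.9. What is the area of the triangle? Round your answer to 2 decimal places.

23616.76

Semiperimeter s = (237 + 308.9 + 199.3)/2 = 372.6.
Heron's formula: area = √(372.6·135.6·63.7·173.3) ≈ 23617.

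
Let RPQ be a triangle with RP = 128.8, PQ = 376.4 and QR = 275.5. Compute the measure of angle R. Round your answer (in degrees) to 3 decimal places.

133.875

By the law of cosines, cos R = (QR² + RP² − PQ²) / (2·QR·RP) ≈ -0.69308, so ∠R ≈ 133.87°.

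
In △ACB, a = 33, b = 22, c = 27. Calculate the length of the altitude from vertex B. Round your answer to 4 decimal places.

Semiperimeter s = (33 + 27 + 22)/2 = 41.
Heron's formula: area = √(41·8·14·19) ≈ 295.38.
The altitude from B has length 2·area/b ≈ 26.853.

h_B ≈ 26.8525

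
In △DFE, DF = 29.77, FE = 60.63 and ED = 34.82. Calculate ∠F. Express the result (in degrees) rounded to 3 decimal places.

By the law of cosines, cos F = (DF² + FE² − ED²) / (2·DF·FE) ≈ 0.92795, so ∠F ≈ 21.88°.

∠F ≈ 21.882°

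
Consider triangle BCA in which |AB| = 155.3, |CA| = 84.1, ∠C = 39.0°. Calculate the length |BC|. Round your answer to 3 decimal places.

211.361

Law of sines: sin B = |CA|·sin C/|AB| ≈ 0.34080.
Since |AB| ≥ |CA|, only the acute value applies: ∠B ≈ 19.93°.
Then ∠A = 180° − ∠C − ∠B ≈ 121.07°.
Law of sines gives |BC| = |AB|·sin A/sin C ≈ 211.36.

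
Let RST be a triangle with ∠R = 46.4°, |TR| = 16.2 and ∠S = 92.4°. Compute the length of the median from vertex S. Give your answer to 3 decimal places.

7.769

The third angle is ∠T = 180° − ∠R − ∠S = 41.20°.
Law of sines: |ST| = |TR|·sin R/sin S ≈ 11.742.
Law of sines: |RS| = |TR|·sin T/sin S ≈ 10.68.
Median from S: ½√(2·|RS|² + 2·|ST|² − |TR|²) ≈ 7.7691.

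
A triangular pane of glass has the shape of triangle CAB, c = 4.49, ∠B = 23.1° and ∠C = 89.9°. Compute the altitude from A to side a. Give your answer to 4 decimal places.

1.7616

The third angle is ∠A = 180° − ∠B − ∠C = 67.00°.
Law of sines: a = c·sin A/sin C ≈ 4.1331.
Law of sines: b = c·sin B/sin C ≈ 1.7616.
Area = ½·c·a·sin B ≈ 3.6404.
The altitude from A has length 2·area/a ≈ 1.7616.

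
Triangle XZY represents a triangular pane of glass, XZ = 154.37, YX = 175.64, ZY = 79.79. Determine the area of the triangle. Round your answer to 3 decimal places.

Semiperimeter s = (79.79 + 175.64 + 154.37)/2 = 204.9.
Heron's formula: area = √(204.9·125.11·29.26·50.53) ≈ 6156.4.

6156.428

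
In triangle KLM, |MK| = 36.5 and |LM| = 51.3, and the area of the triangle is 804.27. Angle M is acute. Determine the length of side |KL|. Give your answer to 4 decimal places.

45.2437

From area = ½·|LM|·|MK|·sin M, we get sin M = 2·area/(|LM|·|MK|) ≈ 0.85906.
Taking the acute solution, ∠M ≈ 59.21°.
Law of cosines then gives |KL| ≈ 45.244.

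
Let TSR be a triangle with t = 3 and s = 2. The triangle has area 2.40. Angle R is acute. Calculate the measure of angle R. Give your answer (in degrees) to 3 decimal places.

∠R ≈ 53.130°

From area = ½·t·s·sin R, we get sin R = 2·area/(t·s) ≈ 0.80000.
Taking the acute solution, ∠R ≈ 53.13°.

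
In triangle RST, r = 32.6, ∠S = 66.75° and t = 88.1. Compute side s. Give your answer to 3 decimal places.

By the law of cosines, s² = t² + r² − 2·t·r·cos S = 6556.9, so s ≈ 80.975.

80.975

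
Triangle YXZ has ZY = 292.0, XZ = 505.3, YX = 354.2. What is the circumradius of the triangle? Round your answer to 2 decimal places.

By the law of cosines, cos Y = (ZY² + YX² − XZ²) / (2·ZY·YX) ≈ -0.21564, so ∠Y ≈ 102.45°.
Circumradius = XZ/(2 sin Y) ≈ 258.74.

R ≈ 258.74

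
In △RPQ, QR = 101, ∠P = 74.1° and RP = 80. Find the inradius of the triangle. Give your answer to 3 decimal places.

Law of sines: sin Q = RP·sin P/QR ≈ 0.76178.
Since QR ≥ RP, only the acute value applies: ∠Q ≈ 49.62°.
Then ∠R = 180° − ∠P − ∠Q ≈ 56.28°.
Law of sines gives PQ = QR·sin R/sin P ≈ 87.349.
Area = ½·QR·RP·sin R ≈ 3360.3.
Semiperimeter s = (87.349+101+80)/2 = 134.17.
Inradius = area/s = 3360.3/134.17 ≈ 25.044.

r ≈ 25.044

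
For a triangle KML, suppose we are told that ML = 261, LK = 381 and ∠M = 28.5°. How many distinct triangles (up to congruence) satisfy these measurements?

1

ML·sin M = 261·sin(28.5°) ≈ 124.5.
Since LK ≥ ML, exactly one triangle exists.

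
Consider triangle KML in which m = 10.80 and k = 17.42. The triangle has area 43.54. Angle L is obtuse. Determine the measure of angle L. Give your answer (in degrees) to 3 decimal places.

From area = ½·k·m·sin L, we get sin L = 2·area/(k·m) ≈ 0.46286.
Taking the obtuse solution, ∠L ≈ 152.43°.

∠L ≈ 152.428°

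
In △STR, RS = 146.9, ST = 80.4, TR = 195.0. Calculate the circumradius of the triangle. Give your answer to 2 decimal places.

107.58

By the law of cosines, cos S = (RS² + ST² − TR²) / (2·RS·ST) ≈ -0.42255, so ∠S ≈ 115.00°.
Circumradius = TR/(2 sin S) ≈ 107.58.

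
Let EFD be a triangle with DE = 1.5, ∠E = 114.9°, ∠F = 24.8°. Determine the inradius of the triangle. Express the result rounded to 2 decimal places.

0.45

The third angle is ∠D = 180° − ∠E − ∠F = 40.30°.
Law of sines: FD = DE·sin E/sin F ≈ 3.2437.
Law of sines: EF = DE·sin D/sin F ≈ 2.313.
Area = ½·DE·FD·sin D ≈ 1.5735.
Semiperimeter s = (3.2437+1.5+2.313)/2 = 3.5283.
Inradius = area/s = 1.5735/3.5283 ≈ 0.44596.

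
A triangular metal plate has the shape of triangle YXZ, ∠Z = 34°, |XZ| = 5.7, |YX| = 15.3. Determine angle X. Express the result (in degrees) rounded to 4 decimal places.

∠X ≈ 133.9757°

Law of sines: sin Y = |XZ|·sin Z/|YX| ≈ 0.20833.
Since |YX| ≥ |XZ|, only the acute value applies: ∠Y ≈ 12.02°.
Then ∠X = 180° − ∠Z − ∠Y ≈ 133.98°.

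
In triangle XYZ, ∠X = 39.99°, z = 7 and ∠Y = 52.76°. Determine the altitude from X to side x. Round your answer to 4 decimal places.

5.5728

The third angle is ∠Z = 180° − ∠X − ∠Y = 87.25°.
Law of sines: x = z·sin X/sin Z ≈ 4.5038.
Law of sines: y = z·sin Y/sin Z ≈ 5.5792.
Area = ½·z·x·sin Y ≈ 12.549.
The altitude from X has length 2·area/x ≈ 5.5728.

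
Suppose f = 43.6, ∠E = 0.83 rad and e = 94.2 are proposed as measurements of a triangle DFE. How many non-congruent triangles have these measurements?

1

f·sin E = 43.6·sin(0.83 rad) ≈ 32.17.
Since e ≥ f, exactly one triangle exists.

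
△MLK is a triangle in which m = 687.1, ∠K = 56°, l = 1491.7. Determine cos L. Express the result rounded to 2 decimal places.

cos L ≈ -0.12

By the law of cosines, k² = m² + l² − 2·m·l·cos K = 1.551e+06, so k ≈ 1245.4.
Law of cosines again: cos L = (k² + m² − l²)/(2·k·m) ≈ -0.11807, so ∠L ≈ 96.78°.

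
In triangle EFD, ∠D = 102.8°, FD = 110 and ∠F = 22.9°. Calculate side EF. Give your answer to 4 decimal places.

132.0879

The third angle is ∠E = 180° − ∠F − ∠D = 54.30°.
Law of sines: EF = FD·sin D/sin E ≈ 132.09.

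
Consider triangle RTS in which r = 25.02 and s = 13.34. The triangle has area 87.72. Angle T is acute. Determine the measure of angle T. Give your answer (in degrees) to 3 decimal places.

31.711

From area = ½·s·r·sin T, we get sin T = 2·area/(s·r) ≈ 0.52564.
Taking the acute solution, ∠T ≈ 31.71°.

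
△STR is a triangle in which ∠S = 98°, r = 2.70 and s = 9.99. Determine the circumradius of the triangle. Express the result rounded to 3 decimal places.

5.044

Law of sines: sin R = r·sin S/s ≈ 0.26764.
Since s ≥ r, only the acute value applies: ∠R ≈ 15.52°.
Then ∠T = 180° − ∠S − ∠R ≈ 66.48°.
Law of sines gives t = s·sin T/sin S ≈ 9.2498.
Circumradius = s/(2 sin S) ≈ 5.0441.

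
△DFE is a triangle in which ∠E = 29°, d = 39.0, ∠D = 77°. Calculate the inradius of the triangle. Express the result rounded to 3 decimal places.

7.509

The third angle is ∠F = 180° − ∠E − ∠D = 74.00°.
Law of sines: f = d·sin F/sin D ≈ 38.475.
Law of sines: e = d·sin E/sin D ≈ 19.405.
Area = ½·d·f·sin E ≈ 363.74.
Semiperimeter s = (39+38.475+19.405)/2 = 48.44.
Inradius = area/s = 363.74/48.44 ≈ 7.509.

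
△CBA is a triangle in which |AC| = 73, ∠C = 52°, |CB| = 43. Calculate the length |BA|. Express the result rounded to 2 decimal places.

By the law of cosines, |BA|² = |AC|² + |CB|² − 2·|AC|·|CB|·cos C = 3312.9, so |BA| ≈ 57.558.

57.56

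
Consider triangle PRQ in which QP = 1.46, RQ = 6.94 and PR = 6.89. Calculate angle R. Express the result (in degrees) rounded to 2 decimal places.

By the law of cosines, cos R = (PR² + RQ² − QP²) / (2·PR·RQ) ≈ 0.97774, so ∠R ≈ 12.11°.

∠R ≈ 12.11°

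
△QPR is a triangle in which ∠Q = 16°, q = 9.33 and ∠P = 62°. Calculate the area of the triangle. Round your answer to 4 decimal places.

136.3749

The third angle is ∠R = 180° − ∠Q − ∠P = 102.00°.
Law of sines: p = q·sin P/sin Q ≈ 29.887.
Law of sines: r = q·sin R/sin Q ≈ 33.109.
Area = ½·q·p·sin R ≈ 136.37.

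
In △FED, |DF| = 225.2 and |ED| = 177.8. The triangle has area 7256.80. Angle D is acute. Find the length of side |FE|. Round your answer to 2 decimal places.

From area = ½·|ED|·|DF|·sin D, we get sin D = 2·area/(|ED|·|DF|) ≈ 0.36247.
Taking the acute solution, ∠D ≈ 21.25°.
Law of cosines then gives |FE| ≈ 87.708.

87.71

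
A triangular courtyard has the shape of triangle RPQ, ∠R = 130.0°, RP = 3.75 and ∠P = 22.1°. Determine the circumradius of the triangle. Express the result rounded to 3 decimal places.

The third angle is ∠Q = 180° − ∠R − ∠P = 27.90°.
Law of sines: PQ = RP·sin R/sin Q ≈ 6.1391.
Law of sines: QR = RP·sin P/sin Q ≈ 3.0151.
Circumradius = RP/(2 sin Q) ≈ 4.007.

4.007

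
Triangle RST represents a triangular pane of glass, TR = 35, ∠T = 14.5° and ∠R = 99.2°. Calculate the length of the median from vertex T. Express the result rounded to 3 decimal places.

The third angle is ∠S = 180° − ∠T − ∠R = 66.30°.
Law of sines: ST = TR·sin R/sin S ≈ 37.732.
Law of sines: RS = TR·sin T/sin S ≈ 9.5704.
Median from T: ½√(2·ST² + 2·TR² − RS²) ≈ 36.076.

36.076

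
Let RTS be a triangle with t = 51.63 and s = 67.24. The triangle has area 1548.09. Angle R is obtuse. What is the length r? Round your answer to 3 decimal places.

From area = ½·t·s·sin R, we get sin R = 2·area/(t·s) ≈ 0.89186.
Taking the obtuse solution, ∠R ≈ 116.89°.
Law of cosines then gives r ≈ 101.62.

101.624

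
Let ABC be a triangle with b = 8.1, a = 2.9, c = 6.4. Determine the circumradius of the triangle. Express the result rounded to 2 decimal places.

R ≈ 4.50

By the law of cosines, cos A = (b² + c² − a²) / (2·b·c) ≈ 0.94676, so ∠A ≈ 18.78°.
Circumradius = a/(2 sin A) ≈ 4.5039.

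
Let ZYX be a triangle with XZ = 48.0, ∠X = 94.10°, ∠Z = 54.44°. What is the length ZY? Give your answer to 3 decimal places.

The third angle is ∠Y = 180° − ∠X − ∠Z = 31.46°.
Law of sines: ZY = XZ·sin X/sin Y ≈ 91.736.

91.736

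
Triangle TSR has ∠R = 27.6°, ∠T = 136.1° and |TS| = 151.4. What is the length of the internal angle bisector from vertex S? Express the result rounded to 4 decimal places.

The third angle is ∠S = 180° − ∠R − ∠T = 16.30°.
Law of sines: |SR| = |TS|·sin T/sin R ≈ 226.6.
Law of sines: |RT| = |TS|·sin S/sin R ≈ 91.719.
The bisector from S has length 2·|TS|·|SR|·cos(∠S/2)/(|TS|+|SR|) ≈ 179.69.

t_S ≈ 179.6852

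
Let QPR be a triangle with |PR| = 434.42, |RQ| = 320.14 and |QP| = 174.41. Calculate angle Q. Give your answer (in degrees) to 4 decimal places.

By the law of cosines, cos Q = (|RQ|² + |QP|² − |PR|²) / (2·|RQ|·|QP|) ≈ -0.49979, so ∠Q ≈ 119.99°.

∠Q ≈ 119.9862°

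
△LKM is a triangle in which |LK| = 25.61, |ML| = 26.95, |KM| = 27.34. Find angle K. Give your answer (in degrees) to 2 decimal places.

61.09

By the law of cosines, cos K = (|LK|² + |KM|² − |ML|²) / (2·|LK|·|KM|) ≈ 0.48348, so ∠K ≈ 61.09°.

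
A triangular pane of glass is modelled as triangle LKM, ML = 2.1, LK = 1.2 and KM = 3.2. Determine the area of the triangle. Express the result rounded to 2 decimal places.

0.62

Semiperimeter s = (3.2 + 2.1 + 1.2)/2 = 3.25.
Heron's formula: area = √(3.25·0.05·1.15·2.05) ≈ 0.61895.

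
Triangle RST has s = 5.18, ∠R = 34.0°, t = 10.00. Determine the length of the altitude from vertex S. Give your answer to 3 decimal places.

By the law of cosines, r² = s² + t² − 2·s·t·cos R = 40.944, so r ≈ 6.3988.
Area = ½·s·t·sin R ≈ 14.483.
The altitude from S has length 2·area/s ≈ 5.5919.

h_S ≈ 5.592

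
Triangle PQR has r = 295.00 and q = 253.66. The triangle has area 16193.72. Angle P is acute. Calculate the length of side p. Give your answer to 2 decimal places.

From area = ½·q·r·sin P, we get sin P = 2·area/(q·r) ≈ 0.43282.
Taking the acute solution, ∠P ≈ 25.65°.
Law of cosines then gives p ≈ 128.27.

128.27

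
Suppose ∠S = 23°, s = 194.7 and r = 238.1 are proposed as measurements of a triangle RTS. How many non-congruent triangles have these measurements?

r·sin S = 238.1·sin(23°) ≈ 93.03.
Since r sin S < s < r (93.03 < 194.7 < 238.1), two triangles exist.

2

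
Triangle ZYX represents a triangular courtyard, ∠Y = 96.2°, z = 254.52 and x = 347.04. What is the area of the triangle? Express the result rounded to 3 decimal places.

area ≈ 43905.992

Area = ½·x·z·sin Y ≈ 43906.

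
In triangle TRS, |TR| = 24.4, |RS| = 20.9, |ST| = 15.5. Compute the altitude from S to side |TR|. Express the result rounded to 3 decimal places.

Semiperimeter s = (20.9 + 15.5 + 24.4)/2 = 30.4.
Heron's formula: area = √(30.4·9.5·14.9·6) ≈ 160.68.
The altitude from S has length 2·area/|TR| ≈ 13.171.

13.171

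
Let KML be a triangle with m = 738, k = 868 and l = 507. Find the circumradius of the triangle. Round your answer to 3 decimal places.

By the law of cosines, cos K = (m² + l² − k²) / (2·m·l) ≈ 0.06450, so ∠K ≈ 86.30°.
Circumradius = k/(2 sin K) ≈ 434.91.

R ≈ 434.906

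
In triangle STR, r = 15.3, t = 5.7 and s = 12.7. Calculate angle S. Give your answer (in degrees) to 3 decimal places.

By the law of cosines, cos S = (t² + r² − s²) / (2·t·r) ≈ 0.60366, so ∠S ≈ 52.87°.

∠S ≈ 52.868°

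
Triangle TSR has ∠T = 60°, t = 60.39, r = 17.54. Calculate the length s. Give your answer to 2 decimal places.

Law of sines: sin R = r·sin T/t ≈ 0.25153.
Since t ≥ r, only the acute value applies: ∠R ≈ 14.57°.
Then ∠S = 180° − ∠T − ∠R ≈ 105.43°.
Law of sines gives s = t·sin S/sin T ≈ 67.218.

67.22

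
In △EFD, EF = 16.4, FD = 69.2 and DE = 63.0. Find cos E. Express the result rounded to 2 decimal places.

cos E ≈ -0.27

By the law of cosines, cos E = (DE² + EF² − FD²) / (2·DE·EF) ≈ -0.26649, so ∠E ≈ 1.841 rad.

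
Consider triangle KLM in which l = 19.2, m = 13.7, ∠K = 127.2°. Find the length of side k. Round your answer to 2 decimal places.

By the law of cosines, k² = l² + m² − 2·l·m·cos K = 874.4, so k ≈ 29.57.

29.57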